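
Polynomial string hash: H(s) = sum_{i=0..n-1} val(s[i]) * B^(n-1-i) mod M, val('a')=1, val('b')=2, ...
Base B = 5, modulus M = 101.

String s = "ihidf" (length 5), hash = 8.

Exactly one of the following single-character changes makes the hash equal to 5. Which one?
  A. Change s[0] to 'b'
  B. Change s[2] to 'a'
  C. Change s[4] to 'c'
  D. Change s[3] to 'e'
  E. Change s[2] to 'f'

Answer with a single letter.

Option A: s[0]='i'->'b', delta=(2-9)*5^4 mod 101 = 69, hash=8+69 mod 101 = 77
Option B: s[2]='i'->'a', delta=(1-9)*5^2 mod 101 = 2, hash=8+2 mod 101 = 10
Option C: s[4]='f'->'c', delta=(3-6)*5^0 mod 101 = 98, hash=8+98 mod 101 = 5 <-- target
Option D: s[3]='d'->'e', delta=(5-4)*5^1 mod 101 = 5, hash=8+5 mod 101 = 13
Option E: s[2]='i'->'f', delta=(6-9)*5^2 mod 101 = 26, hash=8+26 mod 101 = 34

Answer: C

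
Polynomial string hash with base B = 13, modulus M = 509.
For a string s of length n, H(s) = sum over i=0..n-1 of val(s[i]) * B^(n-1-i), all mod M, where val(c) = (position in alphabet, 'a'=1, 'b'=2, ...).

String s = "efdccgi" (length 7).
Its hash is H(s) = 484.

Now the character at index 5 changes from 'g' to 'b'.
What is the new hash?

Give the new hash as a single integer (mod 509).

val('g') = 7, val('b') = 2
Position k = 5, exponent = n-1-k = 1
B^1 mod M = 13^1 mod 509 = 13
Delta = (2 - 7) * 13 mod 509 = 444
New hash = (484 + 444) mod 509 = 419

Answer: 419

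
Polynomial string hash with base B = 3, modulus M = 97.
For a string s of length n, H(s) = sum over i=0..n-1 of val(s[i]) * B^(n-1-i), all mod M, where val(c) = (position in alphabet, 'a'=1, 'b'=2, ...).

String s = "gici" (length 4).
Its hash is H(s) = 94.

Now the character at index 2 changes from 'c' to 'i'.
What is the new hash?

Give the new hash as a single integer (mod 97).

Answer: 15

Derivation:
val('c') = 3, val('i') = 9
Position k = 2, exponent = n-1-k = 1
B^1 mod M = 3^1 mod 97 = 3
Delta = (9 - 3) * 3 mod 97 = 18
New hash = (94 + 18) mod 97 = 15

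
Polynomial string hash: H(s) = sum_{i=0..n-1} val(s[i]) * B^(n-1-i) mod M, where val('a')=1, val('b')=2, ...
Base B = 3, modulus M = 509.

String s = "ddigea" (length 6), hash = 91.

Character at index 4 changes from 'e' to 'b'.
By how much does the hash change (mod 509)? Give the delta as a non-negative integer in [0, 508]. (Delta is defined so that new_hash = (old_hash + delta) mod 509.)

Delta formula: (val(new) - val(old)) * B^(n-1-k) mod M
  val('b') - val('e') = 2 - 5 = -3
  B^(n-1-k) = 3^1 mod 509 = 3
  Delta = -3 * 3 mod 509 = 500

Answer: 500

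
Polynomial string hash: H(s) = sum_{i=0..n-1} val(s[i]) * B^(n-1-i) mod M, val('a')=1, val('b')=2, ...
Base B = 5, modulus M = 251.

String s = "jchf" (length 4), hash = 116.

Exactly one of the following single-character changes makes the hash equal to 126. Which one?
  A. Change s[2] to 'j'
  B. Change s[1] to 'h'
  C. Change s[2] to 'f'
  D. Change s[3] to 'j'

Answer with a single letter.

Option A: s[2]='h'->'j', delta=(10-8)*5^1 mod 251 = 10, hash=116+10 mod 251 = 126 <-- target
Option B: s[1]='c'->'h', delta=(8-3)*5^2 mod 251 = 125, hash=116+125 mod 251 = 241
Option C: s[2]='h'->'f', delta=(6-8)*5^1 mod 251 = 241, hash=116+241 mod 251 = 106
Option D: s[3]='f'->'j', delta=(10-6)*5^0 mod 251 = 4, hash=116+4 mod 251 = 120

Answer: A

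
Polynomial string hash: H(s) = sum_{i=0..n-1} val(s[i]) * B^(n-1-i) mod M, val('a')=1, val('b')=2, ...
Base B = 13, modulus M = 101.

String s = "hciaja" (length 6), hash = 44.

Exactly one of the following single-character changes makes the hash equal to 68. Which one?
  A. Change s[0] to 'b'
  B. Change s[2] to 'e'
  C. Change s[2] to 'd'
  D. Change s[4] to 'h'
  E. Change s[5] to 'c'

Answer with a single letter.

Option A: s[0]='h'->'b', delta=(2-8)*13^5 mod 101 = 100, hash=44+100 mod 101 = 43
Option B: s[2]='i'->'e', delta=(5-9)*13^3 mod 101 = 100, hash=44+100 mod 101 = 43
Option C: s[2]='i'->'d', delta=(4-9)*13^3 mod 101 = 24, hash=44+24 mod 101 = 68 <-- target
Option D: s[4]='j'->'h', delta=(8-10)*13^1 mod 101 = 75, hash=44+75 mod 101 = 18
Option E: s[5]='a'->'c', delta=(3-1)*13^0 mod 101 = 2, hash=44+2 mod 101 = 46

Answer: C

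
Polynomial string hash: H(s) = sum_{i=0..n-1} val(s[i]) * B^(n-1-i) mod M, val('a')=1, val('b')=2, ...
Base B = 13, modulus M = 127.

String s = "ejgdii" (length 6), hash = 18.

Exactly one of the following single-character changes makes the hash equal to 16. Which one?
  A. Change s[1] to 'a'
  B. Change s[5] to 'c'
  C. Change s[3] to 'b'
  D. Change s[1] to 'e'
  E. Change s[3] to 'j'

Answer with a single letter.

Option A: s[1]='j'->'a', delta=(1-10)*13^4 mod 127 = 126, hash=18+126 mod 127 = 17
Option B: s[5]='i'->'c', delta=(3-9)*13^0 mod 127 = 121, hash=18+121 mod 127 = 12
Option C: s[3]='d'->'b', delta=(2-4)*13^2 mod 127 = 43, hash=18+43 mod 127 = 61
Option D: s[1]='j'->'e', delta=(5-10)*13^4 mod 127 = 70, hash=18+70 mod 127 = 88
Option E: s[3]='d'->'j', delta=(10-4)*13^2 mod 127 = 125, hash=18+125 mod 127 = 16 <-- target

Answer: E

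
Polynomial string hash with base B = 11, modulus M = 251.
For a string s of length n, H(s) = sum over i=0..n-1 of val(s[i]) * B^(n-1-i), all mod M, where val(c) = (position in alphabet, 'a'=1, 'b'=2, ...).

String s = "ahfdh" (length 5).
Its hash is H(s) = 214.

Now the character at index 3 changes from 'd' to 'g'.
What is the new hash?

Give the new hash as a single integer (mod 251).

Answer: 247

Derivation:
val('d') = 4, val('g') = 7
Position k = 3, exponent = n-1-k = 1
B^1 mod M = 11^1 mod 251 = 11
Delta = (7 - 4) * 11 mod 251 = 33
New hash = (214 + 33) mod 251 = 247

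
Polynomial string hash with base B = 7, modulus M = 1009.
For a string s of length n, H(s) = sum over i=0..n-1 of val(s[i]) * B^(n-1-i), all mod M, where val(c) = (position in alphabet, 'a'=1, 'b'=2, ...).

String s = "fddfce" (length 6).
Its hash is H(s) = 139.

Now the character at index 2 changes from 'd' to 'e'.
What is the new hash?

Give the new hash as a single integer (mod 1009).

val('d') = 4, val('e') = 5
Position k = 2, exponent = n-1-k = 3
B^3 mod M = 7^3 mod 1009 = 343
Delta = (5 - 4) * 343 mod 1009 = 343
New hash = (139 + 343) mod 1009 = 482

Answer: 482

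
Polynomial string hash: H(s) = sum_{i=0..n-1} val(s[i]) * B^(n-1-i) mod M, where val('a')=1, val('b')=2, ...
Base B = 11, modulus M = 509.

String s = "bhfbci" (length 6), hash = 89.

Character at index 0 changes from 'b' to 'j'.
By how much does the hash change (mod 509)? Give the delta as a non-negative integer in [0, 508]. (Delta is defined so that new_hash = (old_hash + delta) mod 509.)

Answer: 129

Derivation:
Delta formula: (val(new) - val(old)) * B^(n-1-k) mod M
  val('j') - val('b') = 10 - 2 = 8
  B^(n-1-k) = 11^5 mod 509 = 207
  Delta = 8 * 207 mod 509 = 129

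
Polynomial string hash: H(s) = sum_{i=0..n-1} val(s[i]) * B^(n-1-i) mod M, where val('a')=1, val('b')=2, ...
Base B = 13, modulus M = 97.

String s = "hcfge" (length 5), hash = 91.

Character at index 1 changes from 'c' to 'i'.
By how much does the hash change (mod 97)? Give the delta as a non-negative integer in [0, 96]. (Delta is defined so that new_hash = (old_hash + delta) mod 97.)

Answer: 87

Derivation:
Delta formula: (val(new) - val(old)) * B^(n-1-k) mod M
  val('i') - val('c') = 9 - 3 = 6
  B^(n-1-k) = 13^3 mod 97 = 63
  Delta = 6 * 63 mod 97 = 87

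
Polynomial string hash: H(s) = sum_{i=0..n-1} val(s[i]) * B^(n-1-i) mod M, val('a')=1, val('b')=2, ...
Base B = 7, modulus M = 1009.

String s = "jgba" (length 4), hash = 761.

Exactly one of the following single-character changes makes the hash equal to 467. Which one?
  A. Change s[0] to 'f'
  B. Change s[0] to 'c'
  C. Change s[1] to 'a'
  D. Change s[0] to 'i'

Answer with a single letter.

Option A: s[0]='j'->'f', delta=(6-10)*7^3 mod 1009 = 646, hash=761+646 mod 1009 = 398
Option B: s[0]='j'->'c', delta=(3-10)*7^3 mod 1009 = 626, hash=761+626 mod 1009 = 378
Option C: s[1]='g'->'a', delta=(1-7)*7^2 mod 1009 = 715, hash=761+715 mod 1009 = 467 <-- target
Option D: s[0]='j'->'i', delta=(9-10)*7^3 mod 1009 = 666, hash=761+666 mod 1009 = 418

Answer: C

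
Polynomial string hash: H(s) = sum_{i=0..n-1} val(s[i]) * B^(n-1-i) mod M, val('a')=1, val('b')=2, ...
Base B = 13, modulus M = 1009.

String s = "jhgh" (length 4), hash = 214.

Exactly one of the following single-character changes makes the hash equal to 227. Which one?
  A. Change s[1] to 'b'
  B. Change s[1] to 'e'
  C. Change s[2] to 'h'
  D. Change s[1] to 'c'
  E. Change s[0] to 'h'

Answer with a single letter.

Option A: s[1]='h'->'b', delta=(2-8)*13^2 mod 1009 = 1004, hash=214+1004 mod 1009 = 209
Option B: s[1]='h'->'e', delta=(5-8)*13^2 mod 1009 = 502, hash=214+502 mod 1009 = 716
Option C: s[2]='g'->'h', delta=(8-7)*13^1 mod 1009 = 13, hash=214+13 mod 1009 = 227 <-- target
Option D: s[1]='h'->'c', delta=(3-8)*13^2 mod 1009 = 164, hash=214+164 mod 1009 = 378
Option E: s[0]='j'->'h', delta=(8-10)*13^3 mod 1009 = 651, hash=214+651 mod 1009 = 865

Answer: C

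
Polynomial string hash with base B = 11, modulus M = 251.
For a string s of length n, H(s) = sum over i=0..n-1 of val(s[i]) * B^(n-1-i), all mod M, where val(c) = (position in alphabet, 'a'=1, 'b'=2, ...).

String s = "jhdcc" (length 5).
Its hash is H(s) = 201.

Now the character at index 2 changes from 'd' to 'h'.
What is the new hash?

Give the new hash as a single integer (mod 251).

Answer: 183

Derivation:
val('d') = 4, val('h') = 8
Position k = 2, exponent = n-1-k = 2
B^2 mod M = 11^2 mod 251 = 121
Delta = (8 - 4) * 121 mod 251 = 233
New hash = (201 + 233) mod 251 = 183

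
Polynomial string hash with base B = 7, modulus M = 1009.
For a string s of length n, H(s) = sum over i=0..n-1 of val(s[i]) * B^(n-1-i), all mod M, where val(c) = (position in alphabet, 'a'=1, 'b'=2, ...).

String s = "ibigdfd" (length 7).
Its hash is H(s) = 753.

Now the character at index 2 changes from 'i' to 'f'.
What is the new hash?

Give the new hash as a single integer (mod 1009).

val('i') = 9, val('f') = 6
Position k = 2, exponent = n-1-k = 4
B^4 mod M = 7^4 mod 1009 = 383
Delta = (6 - 9) * 383 mod 1009 = 869
New hash = (753 + 869) mod 1009 = 613

Answer: 613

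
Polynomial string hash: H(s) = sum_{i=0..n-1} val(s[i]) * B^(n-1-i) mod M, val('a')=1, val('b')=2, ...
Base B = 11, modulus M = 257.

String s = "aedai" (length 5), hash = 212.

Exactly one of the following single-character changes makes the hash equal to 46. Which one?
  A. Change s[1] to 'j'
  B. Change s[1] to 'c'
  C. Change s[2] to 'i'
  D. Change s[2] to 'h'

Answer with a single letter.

Answer: C

Derivation:
Option A: s[1]='e'->'j', delta=(10-5)*11^3 mod 257 = 230, hash=212+230 mod 257 = 185
Option B: s[1]='e'->'c', delta=(3-5)*11^3 mod 257 = 165, hash=212+165 mod 257 = 120
Option C: s[2]='d'->'i', delta=(9-4)*11^2 mod 257 = 91, hash=212+91 mod 257 = 46 <-- target
Option D: s[2]='d'->'h', delta=(8-4)*11^2 mod 257 = 227, hash=212+227 mod 257 = 182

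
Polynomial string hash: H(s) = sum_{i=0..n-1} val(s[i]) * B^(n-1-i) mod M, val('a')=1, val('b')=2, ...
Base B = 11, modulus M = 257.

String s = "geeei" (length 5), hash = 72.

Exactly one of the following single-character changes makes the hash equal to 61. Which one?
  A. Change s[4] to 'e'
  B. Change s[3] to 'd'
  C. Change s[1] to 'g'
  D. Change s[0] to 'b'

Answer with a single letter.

Option A: s[4]='i'->'e', delta=(5-9)*11^0 mod 257 = 253, hash=72+253 mod 257 = 68
Option B: s[3]='e'->'d', delta=(4-5)*11^1 mod 257 = 246, hash=72+246 mod 257 = 61 <-- target
Option C: s[1]='e'->'g', delta=(7-5)*11^3 mod 257 = 92, hash=72+92 mod 257 = 164
Option D: s[0]='g'->'b', delta=(2-7)*11^4 mod 257 = 40, hash=72+40 mod 257 = 112

Answer: B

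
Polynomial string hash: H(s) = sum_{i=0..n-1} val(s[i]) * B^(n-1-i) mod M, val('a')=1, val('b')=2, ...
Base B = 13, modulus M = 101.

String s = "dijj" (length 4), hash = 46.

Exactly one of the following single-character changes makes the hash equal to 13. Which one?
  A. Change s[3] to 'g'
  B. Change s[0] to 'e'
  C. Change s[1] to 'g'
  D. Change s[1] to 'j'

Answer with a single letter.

Option A: s[3]='j'->'g', delta=(7-10)*13^0 mod 101 = 98, hash=46+98 mod 101 = 43
Option B: s[0]='d'->'e', delta=(5-4)*13^3 mod 101 = 76, hash=46+76 mod 101 = 21
Option C: s[1]='i'->'g', delta=(7-9)*13^2 mod 101 = 66, hash=46+66 mod 101 = 11
Option D: s[1]='i'->'j', delta=(10-9)*13^2 mod 101 = 68, hash=46+68 mod 101 = 13 <-- target

Answer: D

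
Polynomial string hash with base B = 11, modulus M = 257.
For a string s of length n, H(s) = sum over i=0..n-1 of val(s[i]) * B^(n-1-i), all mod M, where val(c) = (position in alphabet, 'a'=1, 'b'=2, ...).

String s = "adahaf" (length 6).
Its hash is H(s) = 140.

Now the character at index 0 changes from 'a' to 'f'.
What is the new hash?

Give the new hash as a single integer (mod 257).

val('a') = 1, val('f') = 6
Position k = 0, exponent = n-1-k = 5
B^5 mod M = 11^5 mod 257 = 169
Delta = (6 - 1) * 169 mod 257 = 74
New hash = (140 + 74) mod 257 = 214

Answer: 214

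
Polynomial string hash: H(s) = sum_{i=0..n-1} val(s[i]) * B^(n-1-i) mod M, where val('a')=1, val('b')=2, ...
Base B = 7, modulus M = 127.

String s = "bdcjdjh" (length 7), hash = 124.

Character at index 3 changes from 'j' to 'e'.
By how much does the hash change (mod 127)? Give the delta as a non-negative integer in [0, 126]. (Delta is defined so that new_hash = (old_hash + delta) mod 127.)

Delta formula: (val(new) - val(old)) * B^(n-1-k) mod M
  val('e') - val('j') = 5 - 10 = -5
  B^(n-1-k) = 7^3 mod 127 = 89
  Delta = -5 * 89 mod 127 = 63

Answer: 63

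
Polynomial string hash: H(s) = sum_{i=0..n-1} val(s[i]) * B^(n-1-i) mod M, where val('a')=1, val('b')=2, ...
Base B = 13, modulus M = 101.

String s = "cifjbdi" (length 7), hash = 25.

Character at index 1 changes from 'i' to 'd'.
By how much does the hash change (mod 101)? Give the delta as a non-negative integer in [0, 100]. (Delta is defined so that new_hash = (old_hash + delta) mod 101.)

Answer: 16

Derivation:
Delta formula: (val(new) - val(old)) * B^(n-1-k) mod M
  val('d') - val('i') = 4 - 9 = -5
  B^(n-1-k) = 13^5 mod 101 = 17
  Delta = -5 * 17 mod 101 = 16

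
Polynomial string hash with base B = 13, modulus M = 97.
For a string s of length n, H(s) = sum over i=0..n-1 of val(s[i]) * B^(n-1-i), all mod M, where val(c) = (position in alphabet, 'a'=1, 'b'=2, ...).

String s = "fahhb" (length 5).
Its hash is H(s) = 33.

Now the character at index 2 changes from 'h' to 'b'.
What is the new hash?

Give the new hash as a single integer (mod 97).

val('h') = 8, val('b') = 2
Position k = 2, exponent = n-1-k = 2
B^2 mod M = 13^2 mod 97 = 72
Delta = (2 - 8) * 72 mod 97 = 53
New hash = (33 + 53) mod 97 = 86

Answer: 86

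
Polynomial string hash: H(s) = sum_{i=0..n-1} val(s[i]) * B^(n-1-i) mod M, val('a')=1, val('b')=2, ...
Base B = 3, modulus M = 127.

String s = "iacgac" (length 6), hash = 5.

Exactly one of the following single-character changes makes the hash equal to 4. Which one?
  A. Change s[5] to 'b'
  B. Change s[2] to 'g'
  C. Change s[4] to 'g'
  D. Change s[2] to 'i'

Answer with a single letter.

Option A: s[5]='c'->'b', delta=(2-3)*3^0 mod 127 = 126, hash=5+126 mod 127 = 4 <-- target
Option B: s[2]='c'->'g', delta=(7-3)*3^3 mod 127 = 108, hash=5+108 mod 127 = 113
Option C: s[4]='a'->'g', delta=(7-1)*3^1 mod 127 = 18, hash=5+18 mod 127 = 23
Option D: s[2]='c'->'i', delta=(9-3)*3^3 mod 127 = 35, hash=5+35 mod 127 = 40

Answer: A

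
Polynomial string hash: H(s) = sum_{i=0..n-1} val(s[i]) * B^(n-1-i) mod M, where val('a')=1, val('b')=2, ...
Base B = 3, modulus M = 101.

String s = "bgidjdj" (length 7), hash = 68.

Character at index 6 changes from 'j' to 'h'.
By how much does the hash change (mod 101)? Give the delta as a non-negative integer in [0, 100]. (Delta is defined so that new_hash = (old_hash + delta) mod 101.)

Delta formula: (val(new) - val(old)) * B^(n-1-k) mod M
  val('h') - val('j') = 8 - 10 = -2
  B^(n-1-k) = 3^0 mod 101 = 1
  Delta = -2 * 1 mod 101 = 99

Answer: 99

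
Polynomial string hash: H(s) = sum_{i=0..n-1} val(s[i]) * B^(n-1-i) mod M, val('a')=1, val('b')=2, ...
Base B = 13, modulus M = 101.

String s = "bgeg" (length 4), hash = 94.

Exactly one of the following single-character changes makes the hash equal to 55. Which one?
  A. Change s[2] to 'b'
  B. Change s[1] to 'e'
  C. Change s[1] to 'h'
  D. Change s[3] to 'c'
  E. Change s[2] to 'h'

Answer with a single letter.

Answer: A

Derivation:
Option A: s[2]='e'->'b', delta=(2-5)*13^1 mod 101 = 62, hash=94+62 mod 101 = 55 <-- target
Option B: s[1]='g'->'e', delta=(5-7)*13^2 mod 101 = 66, hash=94+66 mod 101 = 59
Option C: s[1]='g'->'h', delta=(8-7)*13^2 mod 101 = 68, hash=94+68 mod 101 = 61
Option D: s[3]='g'->'c', delta=(3-7)*13^0 mod 101 = 97, hash=94+97 mod 101 = 90
Option E: s[2]='e'->'h', delta=(8-5)*13^1 mod 101 = 39, hash=94+39 mod 101 = 32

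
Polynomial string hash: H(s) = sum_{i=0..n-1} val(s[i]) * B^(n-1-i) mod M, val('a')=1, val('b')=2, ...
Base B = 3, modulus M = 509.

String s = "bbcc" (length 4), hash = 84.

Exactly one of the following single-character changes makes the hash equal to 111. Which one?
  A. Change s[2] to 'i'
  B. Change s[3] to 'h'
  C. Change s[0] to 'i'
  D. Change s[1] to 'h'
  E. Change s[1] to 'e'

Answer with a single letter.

Option A: s[2]='c'->'i', delta=(9-3)*3^1 mod 509 = 18, hash=84+18 mod 509 = 102
Option B: s[3]='c'->'h', delta=(8-3)*3^0 mod 509 = 5, hash=84+5 mod 509 = 89
Option C: s[0]='b'->'i', delta=(9-2)*3^3 mod 509 = 189, hash=84+189 mod 509 = 273
Option D: s[1]='b'->'h', delta=(8-2)*3^2 mod 509 = 54, hash=84+54 mod 509 = 138
Option E: s[1]='b'->'e', delta=(5-2)*3^2 mod 509 = 27, hash=84+27 mod 509 = 111 <-- target

Answer: E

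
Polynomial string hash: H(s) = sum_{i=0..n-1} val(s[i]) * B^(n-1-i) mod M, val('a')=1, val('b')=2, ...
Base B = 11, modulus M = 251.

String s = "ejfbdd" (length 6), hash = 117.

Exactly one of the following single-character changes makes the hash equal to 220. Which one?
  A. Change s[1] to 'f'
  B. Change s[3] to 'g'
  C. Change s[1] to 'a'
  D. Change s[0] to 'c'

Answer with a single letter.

Option A: s[1]='j'->'f', delta=(6-10)*11^4 mod 251 = 170, hash=117+170 mod 251 = 36
Option B: s[3]='b'->'g', delta=(7-2)*11^2 mod 251 = 103, hash=117+103 mod 251 = 220 <-- target
Option C: s[1]='j'->'a', delta=(1-10)*11^4 mod 251 = 6, hash=117+6 mod 251 = 123
Option D: s[0]='e'->'c', delta=(3-5)*11^5 mod 251 = 182, hash=117+182 mod 251 = 48

Answer: B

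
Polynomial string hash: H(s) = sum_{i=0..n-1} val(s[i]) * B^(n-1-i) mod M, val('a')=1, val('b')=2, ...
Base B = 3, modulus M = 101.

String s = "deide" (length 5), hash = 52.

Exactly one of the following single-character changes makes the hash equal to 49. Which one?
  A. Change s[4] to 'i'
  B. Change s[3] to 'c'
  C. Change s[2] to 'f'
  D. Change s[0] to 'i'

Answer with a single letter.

Answer: B

Derivation:
Option A: s[4]='e'->'i', delta=(9-5)*3^0 mod 101 = 4, hash=52+4 mod 101 = 56
Option B: s[3]='d'->'c', delta=(3-4)*3^1 mod 101 = 98, hash=52+98 mod 101 = 49 <-- target
Option C: s[2]='i'->'f', delta=(6-9)*3^2 mod 101 = 74, hash=52+74 mod 101 = 25
Option D: s[0]='d'->'i', delta=(9-4)*3^4 mod 101 = 1, hash=52+1 mod 101 = 53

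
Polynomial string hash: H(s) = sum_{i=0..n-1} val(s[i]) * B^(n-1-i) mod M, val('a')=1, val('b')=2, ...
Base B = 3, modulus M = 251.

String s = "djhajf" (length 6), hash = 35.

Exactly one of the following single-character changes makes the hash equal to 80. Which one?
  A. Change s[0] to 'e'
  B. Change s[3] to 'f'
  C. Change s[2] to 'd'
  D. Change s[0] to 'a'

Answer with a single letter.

Option A: s[0]='d'->'e', delta=(5-4)*3^5 mod 251 = 243, hash=35+243 mod 251 = 27
Option B: s[3]='a'->'f', delta=(6-1)*3^2 mod 251 = 45, hash=35+45 mod 251 = 80 <-- target
Option C: s[2]='h'->'d', delta=(4-8)*3^3 mod 251 = 143, hash=35+143 mod 251 = 178
Option D: s[0]='d'->'a', delta=(1-4)*3^5 mod 251 = 24, hash=35+24 mod 251 = 59

Answer: B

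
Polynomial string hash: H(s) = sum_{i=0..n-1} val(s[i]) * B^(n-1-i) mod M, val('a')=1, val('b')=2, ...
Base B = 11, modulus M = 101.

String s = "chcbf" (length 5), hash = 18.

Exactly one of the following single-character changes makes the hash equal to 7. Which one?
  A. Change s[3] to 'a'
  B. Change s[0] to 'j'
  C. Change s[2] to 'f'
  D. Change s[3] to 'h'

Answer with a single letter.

Answer: A

Derivation:
Option A: s[3]='b'->'a', delta=(1-2)*11^1 mod 101 = 90, hash=18+90 mod 101 = 7 <-- target
Option B: s[0]='c'->'j', delta=(10-3)*11^4 mod 101 = 73, hash=18+73 mod 101 = 91
Option C: s[2]='c'->'f', delta=(6-3)*11^2 mod 101 = 60, hash=18+60 mod 101 = 78
Option D: s[3]='b'->'h', delta=(8-2)*11^1 mod 101 = 66, hash=18+66 mod 101 = 84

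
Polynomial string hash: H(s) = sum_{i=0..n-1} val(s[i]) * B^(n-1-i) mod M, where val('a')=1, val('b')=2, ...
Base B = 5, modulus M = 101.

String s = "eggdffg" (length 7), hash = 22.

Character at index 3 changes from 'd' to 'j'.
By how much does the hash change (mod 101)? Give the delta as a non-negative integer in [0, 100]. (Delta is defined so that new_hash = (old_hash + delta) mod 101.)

Delta formula: (val(new) - val(old)) * B^(n-1-k) mod M
  val('j') - val('d') = 10 - 4 = 6
  B^(n-1-k) = 5^3 mod 101 = 24
  Delta = 6 * 24 mod 101 = 43

Answer: 43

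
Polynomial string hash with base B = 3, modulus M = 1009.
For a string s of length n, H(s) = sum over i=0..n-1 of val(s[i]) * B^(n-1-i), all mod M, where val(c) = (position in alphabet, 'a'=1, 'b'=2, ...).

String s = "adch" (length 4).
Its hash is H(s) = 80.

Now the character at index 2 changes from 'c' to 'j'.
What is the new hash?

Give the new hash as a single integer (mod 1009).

Answer: 101

Derivation:
val('c') = 3, val('j') = 10
Position k = 2, exponent = n-1-k = 1
B^1 mod M = 3^1 mod 1009 = 3
Delta = (10 - 3) * 3 mod 1009 = 21
New hash = (80 + 21) mod 1009 = 101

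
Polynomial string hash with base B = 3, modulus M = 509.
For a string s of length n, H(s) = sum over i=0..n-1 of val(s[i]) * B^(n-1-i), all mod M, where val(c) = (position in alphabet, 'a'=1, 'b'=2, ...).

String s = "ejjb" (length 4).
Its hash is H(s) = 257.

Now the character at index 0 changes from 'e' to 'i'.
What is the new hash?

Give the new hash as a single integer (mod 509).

Answer: 365

Derivation:
val('e') = 5, val('i') = 9
Position k = 0, exponent = n-1-k = 3
B^3 mod M = 3^3 mod 509 = 27
Delta = (9 - 5) * 27 mod 509 = 108
New hash = (257 + 108) mod 509 = 365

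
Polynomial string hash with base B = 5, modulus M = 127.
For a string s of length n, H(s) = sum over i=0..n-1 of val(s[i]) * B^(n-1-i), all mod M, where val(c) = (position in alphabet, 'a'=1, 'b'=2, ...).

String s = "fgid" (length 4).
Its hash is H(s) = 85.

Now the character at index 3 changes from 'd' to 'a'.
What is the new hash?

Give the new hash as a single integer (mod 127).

Answer: 82

Derivation:
val('d') = 4, val('a') = 1
Position k = 3, exponent = n-1-k = 0
B^0 mod M = 5^0 mod 127 = 1
Delta = (1 - 4) * 1 mod 127 = 124
New hash = (85 + 124) mod 127 = 82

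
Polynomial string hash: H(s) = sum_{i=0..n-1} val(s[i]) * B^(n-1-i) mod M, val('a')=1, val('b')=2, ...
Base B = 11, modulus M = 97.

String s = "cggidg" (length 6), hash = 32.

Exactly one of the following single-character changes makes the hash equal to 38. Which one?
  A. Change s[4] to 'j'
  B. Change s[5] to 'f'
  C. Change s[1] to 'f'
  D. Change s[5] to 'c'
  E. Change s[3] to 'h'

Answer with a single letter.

Option A: s[4]='d'->'j', delta=(10-4)*11^1 mod 97 = 66, hash=32+66 mod 97 = 1
Option B: s[5]='g'->'f', delta=(6-7)*11^0 mod 97 = 96, hash=32+96 mod 97 = 31
Option C: s[1]='g'->'f', delta=(6-7)*11^4 mod 97 = 6, hash=32+6 mod 97 = 38 <-- target
Option D: s[5]='g'->'c', delta=(3-7)*11^0 mod 97 = 93, hash=32+93 mod 97 = 28
Option E: s[3]='i'->'h', delta=(8-9)*11^2 mod 97 = 73, hash=32+73 mod 97 = 8

Answer: C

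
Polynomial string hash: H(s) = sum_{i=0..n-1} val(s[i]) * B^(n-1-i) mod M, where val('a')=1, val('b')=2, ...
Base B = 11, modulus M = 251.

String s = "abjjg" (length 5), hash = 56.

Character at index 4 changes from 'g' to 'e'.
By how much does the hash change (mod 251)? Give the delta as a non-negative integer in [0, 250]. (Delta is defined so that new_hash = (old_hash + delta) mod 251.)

Delta formula: (val(new) - val(old)) * B^(n-1-k) mod M
  val('e') - val('g') = 5 - 7 = -2
  B^(n-1-k) = 11^0 mod 251 = 1
  Delta = -2 * 1 mod 251 = 249

Answer: 249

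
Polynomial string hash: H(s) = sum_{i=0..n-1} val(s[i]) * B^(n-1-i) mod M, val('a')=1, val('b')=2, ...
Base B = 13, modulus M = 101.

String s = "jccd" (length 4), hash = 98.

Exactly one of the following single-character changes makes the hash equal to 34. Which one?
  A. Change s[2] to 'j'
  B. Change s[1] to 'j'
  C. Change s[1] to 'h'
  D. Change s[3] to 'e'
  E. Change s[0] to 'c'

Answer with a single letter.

Answer: C

Derivation:
Option A: s[2]='c'->'j', delta=(10-3)*13^1 mod 101 = 91, hash=98+91 mod 101 = 88
Option B: s[1]='c'->'j', delta=(10-3)*13^2 mod 101 = 72, hash=98+72 mod 101 = 69
Option C: s[1]='c'->'h', delta=(8-3)*13^2 mod 101 = 37, hash=98+37 mod 101 = 34 <-- target
Option D: s[3]='d'->'e', delta=(5-4)*13^0 mod 101 = 1, hash=98+1 mod 101 = 99
Option E: s[0]='j'->'c', delta=(3-10)*13^3 mod 101 = 74, hash=98+74 mod 101 = 71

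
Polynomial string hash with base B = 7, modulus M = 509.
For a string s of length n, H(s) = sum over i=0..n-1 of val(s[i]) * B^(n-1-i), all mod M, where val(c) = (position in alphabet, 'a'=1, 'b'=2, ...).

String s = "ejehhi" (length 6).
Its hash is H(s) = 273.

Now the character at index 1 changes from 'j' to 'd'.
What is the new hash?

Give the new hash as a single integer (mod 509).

Answer: 119

Derivation:
val('j') = 10, val('d') = 4
Position k = 1, exponent = n-1-k = 4
B^4 mod M = 7^4 mod 509 = 365
Delta = (4 - 10) * 365 mod 509 = 355
New hash = (273 + 355) mod 509 = 119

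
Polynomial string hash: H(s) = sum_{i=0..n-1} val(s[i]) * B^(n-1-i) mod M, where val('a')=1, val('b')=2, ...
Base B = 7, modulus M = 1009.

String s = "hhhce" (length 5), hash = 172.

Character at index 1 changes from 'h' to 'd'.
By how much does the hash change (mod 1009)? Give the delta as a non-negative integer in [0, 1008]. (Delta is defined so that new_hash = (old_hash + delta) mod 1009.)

Answer: 646

Derivation:
Delta formula: (val(new) - val(old)) * B^(n-1-k) mod M
  val('d') - val('h') = 4 - 8 = -4
  B^(n-1-k) = 7^3 mod 1009 = 343
  Delta = -4 * 343 mod 1009 = 646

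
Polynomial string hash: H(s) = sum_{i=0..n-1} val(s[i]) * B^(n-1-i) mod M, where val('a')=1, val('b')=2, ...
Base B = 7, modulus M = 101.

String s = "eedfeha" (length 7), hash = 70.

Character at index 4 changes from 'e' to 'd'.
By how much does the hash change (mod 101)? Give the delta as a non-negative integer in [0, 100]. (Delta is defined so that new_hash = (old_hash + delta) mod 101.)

Delta formula: (val(new) - val(old)) * B^(n-1-k) mod M
  val('d') - val('e') = 4 - 5 = -1
  B^(n-1-k) = 7^2 mod 101 = 49
  Delta = -1 * 49 mod 101 = 52

Answer: 52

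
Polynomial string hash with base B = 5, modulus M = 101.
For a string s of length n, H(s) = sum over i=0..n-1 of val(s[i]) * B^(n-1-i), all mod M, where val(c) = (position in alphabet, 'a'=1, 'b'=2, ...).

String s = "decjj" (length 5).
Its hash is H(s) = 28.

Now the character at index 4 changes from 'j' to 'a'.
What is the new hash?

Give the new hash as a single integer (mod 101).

Answer: 19

Derivation:
val('j') = 10, val('a') = 1
Position k = 4, exponent = n-1-k = 0
B^0 mod M = 5^0 mod 101 = 1
Delta = (1 - 10) * 1 mod 101 = 92
New hash = (28 + 92) mod 101 = 19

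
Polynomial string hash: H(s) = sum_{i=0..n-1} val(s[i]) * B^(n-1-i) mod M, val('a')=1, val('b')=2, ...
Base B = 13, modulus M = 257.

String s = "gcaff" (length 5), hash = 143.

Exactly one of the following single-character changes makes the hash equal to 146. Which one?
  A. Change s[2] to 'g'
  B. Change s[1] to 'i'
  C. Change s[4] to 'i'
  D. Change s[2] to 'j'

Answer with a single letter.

Option A: s[2]='a'->'g', delta=(7-1)*13^2 mod 257 = 243, hash=143+243 mod 257 = 129
Option B: s[1]='c'->'i', delta=(9-3)*13^3 mod 257 = 75, hash=143+75 mod 257 = 218
Option C: s[4]='f'->'i', delta=(9-6)*13^0 mod 257 = 3, hash=143+3 mod 257 = 146 <-- target
Option D: s[2]='a'->'j', delta=(10-1)*13^2 mod 257 = 236, hash=143+236 mod 257 = 122

Answer: C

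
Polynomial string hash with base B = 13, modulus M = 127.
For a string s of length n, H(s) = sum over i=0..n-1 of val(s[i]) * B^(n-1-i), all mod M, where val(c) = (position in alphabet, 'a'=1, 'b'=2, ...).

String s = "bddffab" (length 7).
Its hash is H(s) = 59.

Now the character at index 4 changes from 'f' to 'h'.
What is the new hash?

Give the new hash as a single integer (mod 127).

val('f') = 6, val('h') = 8
Position k = 4, exponent = n-1-k = 2
B^2 mod M = 13^2 mod 127 = 42
Delta = (8 - 6) * 42 mod 127 = 84
New hash = (59 + 84) mod 127 = 16

Answer: 16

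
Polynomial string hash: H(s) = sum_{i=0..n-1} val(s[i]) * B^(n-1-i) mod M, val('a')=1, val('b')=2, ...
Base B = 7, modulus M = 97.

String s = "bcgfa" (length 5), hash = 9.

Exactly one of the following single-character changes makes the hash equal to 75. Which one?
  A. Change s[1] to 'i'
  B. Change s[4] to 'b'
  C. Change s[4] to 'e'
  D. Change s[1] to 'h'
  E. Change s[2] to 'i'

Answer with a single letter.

Option A: s[1]='c'->'i', delta=(9-3)*7^3 mod 97 = 21, hash=9+21 mod 97 = 30
Option B: s[4]='a'->'b', delta=(2-1)*7^0 mod 97 = 1, hash=9+1 mod 97 = 10
Option C: s[4]='a'->'e', delta=(5-1)*7^0 mod 97 = 4, hash=9+4 mod 97 = 13
Option D: s[1]='c'->'h', delta=(8-3)*7^3 mod 97 = 66, hash=9+66 mod 97 = 75 <-- target
Option E: s[2]='g'->'i', delta=(9-7)*7^2 mod 97 = 1, hash=9+1 mod 97 = 10

Answer: D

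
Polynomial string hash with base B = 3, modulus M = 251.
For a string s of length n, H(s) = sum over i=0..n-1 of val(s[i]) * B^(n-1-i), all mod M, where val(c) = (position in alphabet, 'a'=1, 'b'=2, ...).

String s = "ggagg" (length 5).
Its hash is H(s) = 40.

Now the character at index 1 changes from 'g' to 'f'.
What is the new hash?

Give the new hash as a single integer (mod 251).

Answer: 13

Derivation:
val('g') = 7, val('f') = 6
Position k = 1, exponent = n-1-k = 3
B^3 mod M = 3^3 mod 251 = 27
Delta = (6 - 7) * 27 mod 251 = 224
New hash = (40 + 224) mod 251 = 13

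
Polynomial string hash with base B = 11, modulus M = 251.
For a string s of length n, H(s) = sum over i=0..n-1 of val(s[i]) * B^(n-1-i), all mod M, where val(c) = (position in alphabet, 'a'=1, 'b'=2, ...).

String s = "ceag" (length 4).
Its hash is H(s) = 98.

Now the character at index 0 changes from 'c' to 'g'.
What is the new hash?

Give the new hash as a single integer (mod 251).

val('c') = 3, val('g') = 7
Position k = 0, exponent = n-1-k = 3
B^3 mod M = 11^3 mod 251 = 76
Delta = (7 - 3) * 76 mod 251 = 53
New hash = (98 + 53) mod 251 = 151

Answer: 151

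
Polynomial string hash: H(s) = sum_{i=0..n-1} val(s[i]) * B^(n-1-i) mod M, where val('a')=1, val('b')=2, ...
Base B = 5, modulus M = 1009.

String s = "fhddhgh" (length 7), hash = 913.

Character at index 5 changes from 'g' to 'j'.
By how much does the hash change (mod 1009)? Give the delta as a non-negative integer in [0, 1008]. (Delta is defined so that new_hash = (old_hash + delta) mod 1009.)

Delta formula: (val(new) - val(old)) * B^(n-1-k) mod M
  val('j') - val('g') = 10 - 7 = 3
  B^(n-1-k) = 5^1 mod 1009 = 5
  Delta = 3 * 5 mod 1009 = 15

Answer: 15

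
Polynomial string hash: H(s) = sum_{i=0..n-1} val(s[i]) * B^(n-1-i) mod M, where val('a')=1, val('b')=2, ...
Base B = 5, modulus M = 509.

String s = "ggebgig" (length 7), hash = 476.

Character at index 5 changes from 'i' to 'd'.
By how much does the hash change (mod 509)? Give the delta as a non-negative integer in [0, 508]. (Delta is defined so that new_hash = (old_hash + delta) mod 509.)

Delta formula: (val(new) - val(old)) * B^(n-1-k) mod M
  val('d') - val('i') = 4 - 9 = -5
  B^(n-1-k) = 5^1 mod 509 = 5
  Delta = -5 * 5 mod 509 = 484

Answer: 484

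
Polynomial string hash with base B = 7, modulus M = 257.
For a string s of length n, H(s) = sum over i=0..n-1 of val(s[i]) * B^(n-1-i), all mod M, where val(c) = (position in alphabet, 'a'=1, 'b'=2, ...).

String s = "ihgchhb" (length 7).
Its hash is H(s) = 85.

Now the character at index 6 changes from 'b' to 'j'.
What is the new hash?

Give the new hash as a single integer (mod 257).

Answer: 93

Derivation:
val('b') = 2, val('j') = 10
Position k = 6, exponent = n-1-k = 0
B^0 mod M = 7^0 mod 257 = 1
Delta = (10 - 2) * 1 mod 257 = 8
New hash = (85 + 8) mod 257 = 93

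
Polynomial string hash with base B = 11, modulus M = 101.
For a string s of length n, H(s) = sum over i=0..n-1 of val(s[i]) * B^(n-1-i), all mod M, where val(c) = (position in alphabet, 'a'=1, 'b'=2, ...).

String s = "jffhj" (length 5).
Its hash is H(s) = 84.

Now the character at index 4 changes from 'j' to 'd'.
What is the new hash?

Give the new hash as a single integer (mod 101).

val('j') = 10, val('d') = 4
Position k = 4, exponent = n-1-k = 0
B^0 mod M = 11^0 mod 101 = 1
Delta = (4 - 10) * 1 mod 101 = 95
New hash = (84 + 95) mod 101 = 78

Answer: 78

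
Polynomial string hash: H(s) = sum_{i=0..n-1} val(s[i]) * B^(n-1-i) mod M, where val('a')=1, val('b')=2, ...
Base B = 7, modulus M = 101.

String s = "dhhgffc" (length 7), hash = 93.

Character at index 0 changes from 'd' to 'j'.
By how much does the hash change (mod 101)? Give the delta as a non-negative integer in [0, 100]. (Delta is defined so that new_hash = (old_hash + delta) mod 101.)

Delta formula: (val(new) - val(old)) * B^(n-1-k) mod M
  val('j') - val('d') = 10 - 4 = 6
  B^(n-1-k) = 7^6 mod 101 = 85
  Delta = 6 * 85 mod 101 = 5

Answer: 5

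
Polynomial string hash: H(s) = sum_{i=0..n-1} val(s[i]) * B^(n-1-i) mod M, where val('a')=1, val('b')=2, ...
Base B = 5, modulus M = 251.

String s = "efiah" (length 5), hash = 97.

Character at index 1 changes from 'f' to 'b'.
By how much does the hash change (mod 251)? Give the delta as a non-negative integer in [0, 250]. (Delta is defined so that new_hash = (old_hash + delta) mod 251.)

Delta formula: (val(new) - val(old)) * B^(n-1-k) mod M
  val('b') - val('f') = 2 - 6 = -4
  B^(n-1-k) = 5^3 mod 251 = 125
  Delta = -4 * 125 mod 251 = 2

Answer: 2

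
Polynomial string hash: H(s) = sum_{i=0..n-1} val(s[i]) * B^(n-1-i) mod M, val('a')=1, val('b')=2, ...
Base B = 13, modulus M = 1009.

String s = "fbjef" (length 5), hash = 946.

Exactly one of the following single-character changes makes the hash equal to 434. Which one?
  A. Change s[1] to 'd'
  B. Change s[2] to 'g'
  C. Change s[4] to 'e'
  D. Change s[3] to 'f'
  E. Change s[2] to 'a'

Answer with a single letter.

Answer: E

Derivation:
Option A: s[1]='b'->'d', delta=(4-2)*13^3 mod 1009 = 358, hash=946+358 mod 1009 = 295
Option B: s[2]='j'->'g', delta=(7-10)*13^2 mod 1009 = 502, hash=946+502 mod 1009 = 439
Option C: s[4]='f'->'e', delta=(5-6)*13^0 mod 1009 = 1008, hash=946+1008 mod 1009 = 945
Option D: s[3]='e'->'f', delta=(6-5)*13^1 mod 1009 = 13, hash=946+13 mod 1009 = 959
Option E: s[2]='j'->'a', delta=(1-10)*13^2 mod 1009 = 497, hash=946+497 mod 1009 = 434 <-- target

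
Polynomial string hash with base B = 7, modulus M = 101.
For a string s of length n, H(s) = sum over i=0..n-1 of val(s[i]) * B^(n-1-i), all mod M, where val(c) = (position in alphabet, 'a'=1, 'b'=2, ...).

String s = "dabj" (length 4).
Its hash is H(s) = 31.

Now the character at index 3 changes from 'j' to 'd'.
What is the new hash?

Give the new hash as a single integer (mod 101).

Answer: 25

Derivation:
val('j') = 10, val('d') = 4
Position k = 3, exponent = n-1-k = 0
B^0 mod M = 7^0 mod 101 = 1
Delta = (4 - 10) * 1 mod 101 = 95
New hash = (31 + 95) mod 101 = 25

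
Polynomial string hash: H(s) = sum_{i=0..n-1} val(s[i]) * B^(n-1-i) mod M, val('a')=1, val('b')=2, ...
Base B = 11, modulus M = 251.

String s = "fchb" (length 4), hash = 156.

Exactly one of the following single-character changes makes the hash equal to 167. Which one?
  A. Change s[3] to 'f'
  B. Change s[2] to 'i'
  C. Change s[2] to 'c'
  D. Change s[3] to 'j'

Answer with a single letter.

Option A: s[3]='b'->'f', delta=(6-2)*11^0 mod 251 = 4, hash=156+4 mod 251 = 160
Option B: s[2]='h'->'i', delta=(9-8)*11^1 mod 251 = 11, hash=156+11 mod 251 = 167 <-- target
Option C: s[2]='h'->'c', delta=(3-8)*11^1 mod 251 = 196, hash=156+196 mod 251 = 101
Option D: s[3]='b'->'j', delta=(10-2)*11^0 mod 251 = 8, hash=156+8 mod 251 = 164

Answer: B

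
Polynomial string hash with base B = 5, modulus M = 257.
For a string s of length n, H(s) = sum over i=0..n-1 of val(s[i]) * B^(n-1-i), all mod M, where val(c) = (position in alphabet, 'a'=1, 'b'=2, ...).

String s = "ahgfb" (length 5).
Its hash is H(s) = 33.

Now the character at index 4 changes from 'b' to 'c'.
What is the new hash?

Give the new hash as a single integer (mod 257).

Answer: 34

Derivation:
val('b') = 2, val('c') = 3
Position k = 4, exponent = n-1-k = 0
B^0 mod M = 5^0 mod 257 = 1
Delta = (3 - 2) * 1 mod 257 = 1
New hash = (33 + 1) mod 257 = 34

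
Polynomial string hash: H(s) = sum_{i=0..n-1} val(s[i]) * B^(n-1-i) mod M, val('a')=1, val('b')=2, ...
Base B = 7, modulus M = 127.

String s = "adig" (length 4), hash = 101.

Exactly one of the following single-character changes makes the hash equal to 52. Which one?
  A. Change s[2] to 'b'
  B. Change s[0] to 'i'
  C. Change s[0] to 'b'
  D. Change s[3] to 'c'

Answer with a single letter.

Option A: s[2]='i'->'b', delta=(2-9)*7^1 mod 127 = 78, hash=101+78 mod 127 = 52 <-- target
Option B: s[0]='a'->'i', delta=(9-1)*7^3 mod 127 = 77, hash=101+77 mod 127 = 51
Option C: s[0]='a'->'b', delta=(2-1)*7^3 mod 127 = 89, hash=101+89 mod 127 = 63
Option D: s[3]='g'->'c', delta=(3-7)*7^0 mod 127 = 123, hash=101+123 mod 127 = 97

Answer: A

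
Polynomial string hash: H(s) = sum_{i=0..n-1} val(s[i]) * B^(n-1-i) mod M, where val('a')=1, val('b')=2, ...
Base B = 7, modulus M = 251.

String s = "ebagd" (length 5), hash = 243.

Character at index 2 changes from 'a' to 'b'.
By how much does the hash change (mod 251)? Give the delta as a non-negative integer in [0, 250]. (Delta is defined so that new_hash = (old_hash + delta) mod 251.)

Answer: 49

Derivation:
Delta formula: (val(new) - val(old)) * B^(n-1-k) mod M
  val('b') - val('a') = 2 - 1 = 1
  B^(n-1-k) = 7^2 mod 251 = 49
  Delta = 1 * 49 mod 251 = 49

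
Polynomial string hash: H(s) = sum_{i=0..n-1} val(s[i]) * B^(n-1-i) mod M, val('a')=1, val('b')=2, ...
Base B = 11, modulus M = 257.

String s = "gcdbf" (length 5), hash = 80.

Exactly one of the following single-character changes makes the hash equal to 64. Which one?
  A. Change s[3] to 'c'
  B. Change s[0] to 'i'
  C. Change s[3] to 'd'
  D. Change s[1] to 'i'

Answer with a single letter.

Answer: B

Derivation:
Option A: s[3]='b'->'c', delta=(3-2)*11^1 mod 257 = 11, hash=80+11 mod 257 = 91
Option B: s[0]='g'->'i', delta=(9-7)*11^4 mod 257 = 241, hash=80+241 mod 257 = 64 <-- target
Option C: s[3]='b'->'d', delta=(4-2)*11^1 mod 257 = 22, hash=80+22 mod 257 = 102
Option D: s[1]='c'->'i', delta=(9-3)*11^3 mod 257 = 19, hash=80+19 mod 257 = 99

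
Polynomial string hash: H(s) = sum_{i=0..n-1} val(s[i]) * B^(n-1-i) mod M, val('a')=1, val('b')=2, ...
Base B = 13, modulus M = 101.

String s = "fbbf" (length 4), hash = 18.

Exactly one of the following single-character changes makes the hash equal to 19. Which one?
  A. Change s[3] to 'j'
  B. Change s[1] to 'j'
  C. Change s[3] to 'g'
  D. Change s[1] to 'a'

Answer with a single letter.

Answer: C

Derivation:
Option A: s[3]='f'->'j', delta=(10-6)*13^0 mod 101 = 4, hash=18+4 mod 101 = 22
Option B: s[1]='b'->'j', delta=(10-2)*13^2 mod 101 = 39, hash=18+39 mod 101 = 57
Option C: s[3]='f'->'g', delta=(7-6)*13^0 mod 101 = 1, hash=18+1 mod 101 = 19 <-- target
Option D: s[1]='b'->'a', delta=(1-2)*13^2 mod 101 = 33, hash=18+33 mod 101 = 51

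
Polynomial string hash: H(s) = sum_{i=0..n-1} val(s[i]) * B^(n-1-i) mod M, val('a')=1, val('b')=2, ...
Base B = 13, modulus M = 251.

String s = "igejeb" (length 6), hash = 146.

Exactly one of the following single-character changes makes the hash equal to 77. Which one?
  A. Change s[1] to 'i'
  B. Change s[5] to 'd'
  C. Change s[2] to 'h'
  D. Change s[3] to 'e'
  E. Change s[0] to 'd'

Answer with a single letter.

Option A: s[1]='g'->'i', delta=(9-7)*13^4 mod 251 = 145, hash=146+145 mod 251 = 40
Option B: s[5]='b'->'d', delta=(4-2)*13^0 mod 251 = 2, hash=146+2 mod 251 = 148
Option C: s[2]='e'->'h', delta=(8-5)*13^3 mod 251 = 65, hash=146+65 mod 251 = 211
Option D: s[3]='j'->'e', delta=(5-10)*13^2 mod 251 = 159, hash=146+159 mod 251 = 54
Option E: s[0]='i'->'d', delta=(4-9)*13^5 mod 251 = 182, hash=146+182 mod 251 = 77 <-- target

Answer: E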